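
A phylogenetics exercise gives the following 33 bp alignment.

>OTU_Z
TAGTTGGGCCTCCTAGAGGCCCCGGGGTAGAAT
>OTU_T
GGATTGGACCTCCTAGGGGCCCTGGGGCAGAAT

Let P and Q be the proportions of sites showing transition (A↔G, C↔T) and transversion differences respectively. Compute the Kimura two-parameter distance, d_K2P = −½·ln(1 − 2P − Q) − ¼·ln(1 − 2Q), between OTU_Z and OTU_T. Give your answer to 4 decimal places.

0.2660

Differing sites — 1:T/G (Tv); 2:A/G (Ti); 3:G/A (Ti); 8:G/A (Ti); 17:A/G (Ti); 23:C/T (Ti); 28:T/C (Ti).
Of the 7 differences, 6 transitions and 1 transversion over 33 sites: P = 6/33 = 0.181818, Q = 1/33 = 0.030303.
d = −0.5·ln(0.606061) − 0.25·ln(0.939394) = −0.5·(-0.500775) − 0.25·(-0.062520) = 0.2660.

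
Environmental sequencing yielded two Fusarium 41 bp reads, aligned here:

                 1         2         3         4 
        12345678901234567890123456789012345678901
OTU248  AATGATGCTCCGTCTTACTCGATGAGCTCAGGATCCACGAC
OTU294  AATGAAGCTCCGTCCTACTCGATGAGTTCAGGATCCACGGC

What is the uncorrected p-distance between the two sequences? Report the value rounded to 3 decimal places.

Mismatches occur at site 6 (T→A), site 15 (T→C), site 27 (C→T), site 40 (A→G).
There are 4 differences over 41 sites, so p = 4/41 = 0.098.

0.098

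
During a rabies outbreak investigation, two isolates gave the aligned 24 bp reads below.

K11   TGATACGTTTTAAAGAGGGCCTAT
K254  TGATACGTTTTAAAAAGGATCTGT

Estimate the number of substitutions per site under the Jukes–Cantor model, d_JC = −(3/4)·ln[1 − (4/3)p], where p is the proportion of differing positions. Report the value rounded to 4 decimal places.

Differing sites — 15:G/A; 19:G/A; 20:C/T; 23:A/G.
p = 4/24 = 0.166667.
d = −0.75 · ln(1 − (4/3)·0.166667) = −0.75 · ln(0.777777) = −0.75 · (-0.251315) = 0.1885.

0.1885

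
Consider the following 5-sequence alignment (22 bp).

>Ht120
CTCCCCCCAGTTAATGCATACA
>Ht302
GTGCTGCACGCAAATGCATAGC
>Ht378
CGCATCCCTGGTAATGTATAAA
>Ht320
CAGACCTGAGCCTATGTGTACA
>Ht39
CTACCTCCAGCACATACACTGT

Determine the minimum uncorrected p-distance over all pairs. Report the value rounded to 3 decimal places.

0.318

Pairwise Hamming distances:
  Ht120 vs Ht302: 10
  Ht120 vs Ht378: 7
  Ht120 vs Ht320: 10
  Ht120 vs Ht39: 10
  Ht302 vs Ht378: 12
  Ht302 vs Ht320: 14
  Ht302 vs Ht39: 11
  Ht378 vs Ht320: 11
  Ht378 vs Ht39: 15
  Ht320 vs Ht39: 15
The smallest is 7 mismatches, between Ht120 and Ht378; p = 7/22 = 0.318.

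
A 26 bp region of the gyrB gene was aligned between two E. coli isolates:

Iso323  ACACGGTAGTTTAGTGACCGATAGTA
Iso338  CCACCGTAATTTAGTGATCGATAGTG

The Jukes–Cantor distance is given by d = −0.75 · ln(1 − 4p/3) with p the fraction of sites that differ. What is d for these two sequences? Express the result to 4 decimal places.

Mismatches occur at site 1 (A↔C), site 5 (G↔C), site 9 (G↔A), site 18 (C↔T), site 26 (A↔G).
p = 5/26 = 0.192308.
d = −0.75 · ln(1 − (4/3)·0.192308) = −0.75 · ln(0.743589) = −0.75 · (-0.296267) = 0.2222.

0.2222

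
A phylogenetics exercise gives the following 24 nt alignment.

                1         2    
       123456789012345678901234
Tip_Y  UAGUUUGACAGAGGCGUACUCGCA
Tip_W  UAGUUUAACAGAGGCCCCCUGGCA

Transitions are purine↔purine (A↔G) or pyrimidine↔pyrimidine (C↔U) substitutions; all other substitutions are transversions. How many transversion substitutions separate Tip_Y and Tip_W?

3

The sequences differ at positions 7 (G/A, transition), 16 (G/C, transversion), 17 (U/C, transition), 18 (A/C, transversion), 21 (C/G, transversion).
Of the 5 differences, 2 transitions and 3 transversions, so the answer is 3.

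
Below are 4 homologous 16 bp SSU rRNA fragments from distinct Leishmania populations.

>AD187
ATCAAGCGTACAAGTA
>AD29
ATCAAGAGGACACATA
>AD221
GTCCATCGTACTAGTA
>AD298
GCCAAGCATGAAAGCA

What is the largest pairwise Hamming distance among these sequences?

10

Pairwise Hamming distances:
  AD187 vs AD29: 4
  AD187 vs AD221: 4
  AD187 vs AD298: 6
  AD29 vs AD221: 8
  AD29 vs AD298: 10
  AD221 vs AD298: 8
The largest is 10, between AD29 and AD298.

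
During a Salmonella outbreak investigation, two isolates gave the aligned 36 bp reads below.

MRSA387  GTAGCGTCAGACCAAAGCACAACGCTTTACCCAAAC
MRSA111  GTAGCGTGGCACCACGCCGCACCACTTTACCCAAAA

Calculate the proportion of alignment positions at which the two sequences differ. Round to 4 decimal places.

Differing sites — 8:C/G; 9:A/G; 10:G/C; 15:A/C; 16:A/G; 17:G/C; 19:A/G; 22:A/C; 24:G/A; 36:C/A.
There are 10 differences over 36 sites, so p = 10/36 = 0.2778.

0.2778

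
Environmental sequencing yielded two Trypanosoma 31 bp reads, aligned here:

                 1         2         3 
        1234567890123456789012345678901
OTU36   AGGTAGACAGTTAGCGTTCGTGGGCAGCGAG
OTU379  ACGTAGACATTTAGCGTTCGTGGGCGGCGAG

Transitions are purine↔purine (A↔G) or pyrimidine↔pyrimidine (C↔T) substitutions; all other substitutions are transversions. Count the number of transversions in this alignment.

2

The sequences differ at positions 2 (G/C, transversion), 10 (G/T, transversion), 26 (A/G, transition).
Of the 3 differences, 1 transition and 2 transversions, so the answer is 2.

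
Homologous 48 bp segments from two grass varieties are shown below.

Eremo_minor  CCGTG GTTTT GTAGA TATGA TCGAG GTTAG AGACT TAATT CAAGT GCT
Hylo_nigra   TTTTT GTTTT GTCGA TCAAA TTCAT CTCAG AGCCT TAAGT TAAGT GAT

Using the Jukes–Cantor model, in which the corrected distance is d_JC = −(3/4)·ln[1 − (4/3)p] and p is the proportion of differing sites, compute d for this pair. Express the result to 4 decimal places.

Differing sites — 1:C/T; 2:C/T; 3:G/T; 5:G/T; 13:A/C; 17:A/C; 18:T/A; 19:G/A; 22:C/T; 23:G/C; 25:G/T; 26:G/C; 28:T/C; 33:A/C; 39:T/G; 41:C/T; 47:C/A.
p = 17/48 = 0.354167.
d = −0.75 · ln(1 − (4/3)·0.354167) = −0.75 · ln(0.527777) = −0.75 · (-0.639081) = 0.4793.

0.4793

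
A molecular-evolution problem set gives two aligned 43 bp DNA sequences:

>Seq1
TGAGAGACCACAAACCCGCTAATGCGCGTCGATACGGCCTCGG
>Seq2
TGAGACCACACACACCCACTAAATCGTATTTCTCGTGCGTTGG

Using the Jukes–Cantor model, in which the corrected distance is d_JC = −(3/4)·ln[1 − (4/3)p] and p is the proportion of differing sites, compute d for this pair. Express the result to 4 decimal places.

Differing sites — 6:G/C; 7:A/C; 8:C/A; 13:A/C; 18:G/A; 23:T/A; 24:G/T; 27:C/T; 28:G/A; 30:C/T; 31:G/T; 32:A/C; 34:A/C; 35:C/G; 36:G/T; 39:C/G; 41:C/T.
p = 17/43 = 0.395349.
d = −0.75 · ln(1 − (4/3)·0.395349) = −0.75 · ln(0.472868) = −0.75 · (-0.748939) = 0.5617.

0.5617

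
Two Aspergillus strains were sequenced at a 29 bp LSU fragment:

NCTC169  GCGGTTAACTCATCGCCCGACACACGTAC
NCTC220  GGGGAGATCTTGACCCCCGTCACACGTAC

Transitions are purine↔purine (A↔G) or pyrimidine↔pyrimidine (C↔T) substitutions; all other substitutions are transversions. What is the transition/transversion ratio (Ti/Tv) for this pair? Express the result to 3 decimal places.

Mismatches occur at site 2 (C→G, transversion), site 5 (T→A, transversion), site 6 (T→G, transversion), site 8 (A→T, transversion), site 11 (C→T, transition), site 12 (A→G, transition), site 13 (T→A, transversion), site 15 (G→C, transversion), site 20 (A→T, transversion).
Of the 9 differences, 2 transitions and 7 transversions, so Ti/Tv = 2/7 = 0.286.

0.286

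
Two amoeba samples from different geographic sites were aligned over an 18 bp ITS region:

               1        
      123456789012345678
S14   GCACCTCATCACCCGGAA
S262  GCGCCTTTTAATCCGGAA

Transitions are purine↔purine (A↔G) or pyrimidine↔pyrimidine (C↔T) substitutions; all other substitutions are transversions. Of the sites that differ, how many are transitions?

3

Mismatches occur at site 3 (A↔G, transition), site 7 (C↔T, transition), site 8 (A↔T, transversion), site 10 (C↔A, transversion), site 12 (C↔T, transition).
Of the 5 differences, 3 transitions and 2 transversions, so the answer is 3.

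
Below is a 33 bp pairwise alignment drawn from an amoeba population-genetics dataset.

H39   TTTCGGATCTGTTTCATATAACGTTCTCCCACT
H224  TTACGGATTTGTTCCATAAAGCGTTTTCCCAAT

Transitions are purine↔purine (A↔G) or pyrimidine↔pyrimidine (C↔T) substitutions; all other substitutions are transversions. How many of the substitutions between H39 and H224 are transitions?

4

Differing sites — 3:T/A (Tv); 9:C/T (Ti); 14:T/C (Ti); 19:T/A (Tv); 21:A/G (Ti); 26:C/T (Ti); 32:C/A (Tv).
Of the 7 differences, 4 transitions and 3 transversions, so the answer is 4.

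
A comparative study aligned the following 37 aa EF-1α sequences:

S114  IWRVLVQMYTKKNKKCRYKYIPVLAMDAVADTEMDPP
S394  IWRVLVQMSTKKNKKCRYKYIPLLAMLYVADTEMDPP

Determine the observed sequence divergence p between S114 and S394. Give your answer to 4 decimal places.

0.1081

Mismatches occur at site 9 (Y/S), site 23 (V/L), site 27 (D/L), site 28 (A/Y).
There are 4 differences over 37 sites, so p = 4/37 = 0.1081.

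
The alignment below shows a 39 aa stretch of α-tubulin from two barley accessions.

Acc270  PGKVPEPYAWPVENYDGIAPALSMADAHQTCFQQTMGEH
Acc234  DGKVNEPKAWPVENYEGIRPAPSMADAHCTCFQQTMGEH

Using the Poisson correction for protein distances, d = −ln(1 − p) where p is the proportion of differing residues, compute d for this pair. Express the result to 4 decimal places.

The sequences differ at positions 1 (P/D), 5 (P/N), 8 (Y/K), 16 (D/E), 19 (A/R), 22 (L/P), 29 (Q/C).
p = 7/39 = 0.179487.
d = −ln(1 − 0.179487) = −ln(0.820513) = 0.1978.

0.1978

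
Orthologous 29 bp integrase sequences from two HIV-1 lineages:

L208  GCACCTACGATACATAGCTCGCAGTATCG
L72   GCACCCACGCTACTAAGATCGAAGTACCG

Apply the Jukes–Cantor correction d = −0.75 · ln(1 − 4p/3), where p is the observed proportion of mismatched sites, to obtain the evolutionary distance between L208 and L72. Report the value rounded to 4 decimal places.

0.2913

Differing sites — 6:T/C; 10:A/C; 14:A/T; 15:T/A; 18:C/A; 22:C/A; 27:T/C.
p = 7/29 = 0.241379.
d = −0.75 · ln(1 − (4/3)·0.241379) = −0.75 · ln(0.678161) = −0.75 · (-0.388371) = 0.2913.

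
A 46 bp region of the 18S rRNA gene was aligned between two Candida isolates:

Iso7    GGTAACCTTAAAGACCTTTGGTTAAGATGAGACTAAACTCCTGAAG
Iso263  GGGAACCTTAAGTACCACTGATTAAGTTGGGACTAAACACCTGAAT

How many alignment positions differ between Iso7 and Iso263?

10

Mismatches occur at site 3 (T↔G), site 12 (A↔G), site 13 (G↔T), site 17 (T↔A), site 18 (T↔C), site 21 (G↔A), site 27 (A↔T), site 30 (A↔G), site 39 (T↔A), site 46 (G↔T).
That gives 10 mismatches out of 46 aligned sites, so the Hamming distance is 10.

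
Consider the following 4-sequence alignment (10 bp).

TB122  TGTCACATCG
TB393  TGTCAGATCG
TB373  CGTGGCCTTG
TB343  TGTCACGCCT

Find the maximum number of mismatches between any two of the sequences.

7

Pairwise Hamming distances:
  TB122 vs TB393: 1
  TB122 vs TB373: 5
  TB122 vs TB343: 3
  TB393 vs TB373: 6
  TB393 vs TB343: 4
  TB373 vs TB343: 7
The largest is 7, between TB373 and TB343.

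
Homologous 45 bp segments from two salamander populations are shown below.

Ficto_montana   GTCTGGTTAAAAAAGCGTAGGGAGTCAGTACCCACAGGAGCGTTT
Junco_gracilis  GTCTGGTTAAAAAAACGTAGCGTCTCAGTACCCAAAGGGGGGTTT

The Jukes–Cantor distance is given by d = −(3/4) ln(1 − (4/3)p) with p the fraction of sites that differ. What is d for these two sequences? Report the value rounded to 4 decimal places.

0.1743

Differing sites — 15:G/A; 21:G/C; 23:A/T; 24:G/C; 35:C/A; 39:A/G; 41:C/G.
p = 7/45 = 0.155556.
d = −0.75 · ln(1 − (4/3)·0.155556) = −0.75 · ln(0.792592) = −0.75 · (-0.232447) = 0.1743.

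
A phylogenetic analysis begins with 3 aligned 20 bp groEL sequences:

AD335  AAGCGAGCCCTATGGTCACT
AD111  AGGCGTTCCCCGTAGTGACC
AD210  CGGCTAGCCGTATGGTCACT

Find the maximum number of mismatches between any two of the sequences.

Pairwise Hamming distances:
  AD335 vs AD111: 8
  AD335 vs AD210: 4
  AD111 vs AD210: 10
The largest is 10, between AD111 and AD210.

10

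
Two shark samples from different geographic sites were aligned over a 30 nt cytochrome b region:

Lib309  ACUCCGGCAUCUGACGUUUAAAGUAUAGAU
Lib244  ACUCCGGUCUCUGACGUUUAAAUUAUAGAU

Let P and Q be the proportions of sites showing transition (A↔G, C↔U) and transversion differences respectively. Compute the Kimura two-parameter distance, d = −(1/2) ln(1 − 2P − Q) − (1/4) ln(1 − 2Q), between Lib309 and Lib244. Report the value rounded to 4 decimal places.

0.1073

The sequences differ at positions 8 (C/U, transition), 9 (A/C, transversion), 23 (G/U, transversion).
Of the 3 differences, 1 transition and 2 transversions over 30 sites: P = 1/30 = 0.033333, Q = 2/30 = 0.066667.
d = −0.5·ln(0.866667) − 0.25·ln(0.866666) = −0.5·(-0.143100) − 0.25·(-0.143102) = 0.1073.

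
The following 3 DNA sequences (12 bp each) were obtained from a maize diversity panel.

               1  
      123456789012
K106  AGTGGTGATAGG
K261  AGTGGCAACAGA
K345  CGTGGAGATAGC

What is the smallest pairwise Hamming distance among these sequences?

3

Pairwise Hamming distances:
  K106 vs K261: 4
  K106 vs K345: 3
  K261 vs K345: 5
The smallest is 3, between K106 and K345.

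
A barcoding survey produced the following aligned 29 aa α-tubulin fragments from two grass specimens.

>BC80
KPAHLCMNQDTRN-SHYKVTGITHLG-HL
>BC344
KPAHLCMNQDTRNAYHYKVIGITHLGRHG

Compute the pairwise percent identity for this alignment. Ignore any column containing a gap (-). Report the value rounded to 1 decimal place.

88.9%

Excluding the 2 gap columns leaves 27 comparable sites.
The sequences differ at positions 15 (S/Y), 20 (T/I), 29 (L/G).
24 of the 27 comparable sites match, so the percent identity is 24/27 × 100 = 88.9%.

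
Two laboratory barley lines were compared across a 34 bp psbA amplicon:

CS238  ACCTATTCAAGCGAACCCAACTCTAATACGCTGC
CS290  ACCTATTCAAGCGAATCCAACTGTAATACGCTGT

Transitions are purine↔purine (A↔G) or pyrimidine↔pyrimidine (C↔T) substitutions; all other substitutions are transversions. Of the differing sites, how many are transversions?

1

Mismatches occur at site 16 (C/T, transition), site 23 (C/G, transversion), site 34 (C/T, transition).
Of the 3 differences, 2 transitions and 1 transversion, so the answer is 1.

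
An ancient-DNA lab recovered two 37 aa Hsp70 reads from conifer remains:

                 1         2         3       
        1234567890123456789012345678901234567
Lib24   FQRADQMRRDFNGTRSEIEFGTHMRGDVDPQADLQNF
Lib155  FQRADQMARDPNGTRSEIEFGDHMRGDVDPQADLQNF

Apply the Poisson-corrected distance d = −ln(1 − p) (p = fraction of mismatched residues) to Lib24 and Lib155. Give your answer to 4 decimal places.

0.0846

The sequences differ at positions 8 (R/A), 11 (F/P), 22 (T/D).
p = 3/37 = 0.081081.
d = −ln(1 − 0.081081) = −ln(0.918919) = 0.0846.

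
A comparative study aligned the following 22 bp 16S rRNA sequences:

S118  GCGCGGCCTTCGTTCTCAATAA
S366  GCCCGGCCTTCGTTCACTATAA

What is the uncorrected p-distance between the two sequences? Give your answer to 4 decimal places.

0.1364

Mismatches occur at site 3 (G↔C), site 16 (T↔A), site 18 (A↔T).
There are 3 differences over 22 sites, so p = 3/22 = 0.1364.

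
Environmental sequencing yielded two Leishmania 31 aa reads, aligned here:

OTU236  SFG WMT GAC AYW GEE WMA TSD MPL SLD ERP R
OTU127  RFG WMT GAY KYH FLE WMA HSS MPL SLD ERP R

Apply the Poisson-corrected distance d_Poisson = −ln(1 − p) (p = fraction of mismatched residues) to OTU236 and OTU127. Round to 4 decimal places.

The sequences differ at positions 1 (S/R), 9 (C/Y), 10 (A/K), 12 (W/H), 13 (G/F), 14 (E/L), 19 (T/H), 21 (D/S).
p = 8/31 = 0.258065.
d = −ln(1 − 0.258065) = −ln(0.741935) = 0.2985.

0.2985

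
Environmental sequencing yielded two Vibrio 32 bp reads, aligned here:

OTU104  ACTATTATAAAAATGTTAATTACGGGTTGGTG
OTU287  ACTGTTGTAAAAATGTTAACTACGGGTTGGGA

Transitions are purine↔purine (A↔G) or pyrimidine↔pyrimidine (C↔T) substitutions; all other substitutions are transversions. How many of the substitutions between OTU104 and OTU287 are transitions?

4

Differing sites — 4:A/G (Ti); 7:A/G (Ti); 20:T/C (Ti); 31:T/G (Tv); 32:G/A (Ti).
Of the 5 differences, 4 transitions and 1 transversion, so the answer is 4.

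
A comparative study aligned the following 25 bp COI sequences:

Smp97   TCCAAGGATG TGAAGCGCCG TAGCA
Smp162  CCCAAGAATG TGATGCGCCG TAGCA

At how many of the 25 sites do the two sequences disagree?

3

Mismatches occur at site 1 (T→C), site 7 (G→A), site 14 (A→T).
That gives 3 mismatches out of 25 aligned sites, so the Hamming distance is 3.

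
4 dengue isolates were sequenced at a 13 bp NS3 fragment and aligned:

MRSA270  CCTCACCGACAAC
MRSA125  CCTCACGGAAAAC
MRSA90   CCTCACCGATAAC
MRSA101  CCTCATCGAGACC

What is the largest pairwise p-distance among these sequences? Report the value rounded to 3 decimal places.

Pairwise Hamming distances:
  MRSA270 vs MRSA125: 2
  MRSA270 vs MRSA90: 1
  MRSA270 vs MRSA101: 3
  MRSA125 vs MRSA90: 2
  MRSA125 vs MRSA101: 4
  MRSA90 vs MRSA101: 3
The largest is 4 mismatches, between MRSA125 and MRSA101; p = 4/13 = 0.308.

0.308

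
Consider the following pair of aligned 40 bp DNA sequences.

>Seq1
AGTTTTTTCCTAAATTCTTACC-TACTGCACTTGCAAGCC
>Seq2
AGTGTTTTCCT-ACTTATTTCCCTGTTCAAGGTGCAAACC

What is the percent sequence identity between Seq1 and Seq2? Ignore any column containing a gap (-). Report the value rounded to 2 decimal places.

71.05%

Excluding the 2 gap columns leaves 38 comparable sites.
Mismatches occur at site 4 (T→G), site 14 (A→C), site 17 (C→A), site 20 (A→T), site 25 (A→G), site 26 (C→T), site 28 (G→C), site 29 (C→A), site 31 (C→G), site 32 (T→G), site 38 (G→A).
27 of the 38 comparable sites match, so the percent identity is 27/38 × 100 = 71.05%.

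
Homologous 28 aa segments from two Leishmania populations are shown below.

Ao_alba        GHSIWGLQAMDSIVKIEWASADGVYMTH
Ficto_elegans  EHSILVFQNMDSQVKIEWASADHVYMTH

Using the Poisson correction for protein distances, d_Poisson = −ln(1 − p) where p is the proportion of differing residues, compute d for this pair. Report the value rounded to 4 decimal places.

0.2877

Differing sites — 1:G/E; 5:W/L; 6:G/V; 7:L/F; 9:A/N; 13:I/Q; 23:G/H.
p = 7/28 = 0.250000.
d = −ln(1 − 0.250000) = −ln(0.750000) = 0.2877.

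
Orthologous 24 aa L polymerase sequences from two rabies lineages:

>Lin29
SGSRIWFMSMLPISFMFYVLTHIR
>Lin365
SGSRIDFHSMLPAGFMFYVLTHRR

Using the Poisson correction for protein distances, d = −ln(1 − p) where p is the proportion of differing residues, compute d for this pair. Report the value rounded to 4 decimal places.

Mismatches occur at site 6 (W↔D), site 8 (M↔H), site 13 (I↔A), site 14 (S↔G), site 23 (I↔R).
p = 5/24 = 0.208333.
d = −ln(1 − 0.208333) = −ln(0.791667) = 0.2336.

0.2336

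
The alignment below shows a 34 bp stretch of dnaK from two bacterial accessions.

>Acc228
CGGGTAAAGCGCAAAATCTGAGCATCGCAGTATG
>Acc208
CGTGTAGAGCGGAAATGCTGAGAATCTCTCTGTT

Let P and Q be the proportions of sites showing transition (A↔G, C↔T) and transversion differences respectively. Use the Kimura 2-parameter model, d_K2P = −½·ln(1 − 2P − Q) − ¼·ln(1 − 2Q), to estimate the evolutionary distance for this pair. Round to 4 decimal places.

Differing sites — 3:G/T (Tv); 7:A/G (Ti); 12:C/G (Tv); 16:A/T (Tv); 17:T/G (Tv); 23:C/A (Tv); 27:G/T (Tv); 29:A/T (Tv); 30:G/C (Tv); 32:A/G (Ti); 34:G/T (Tv).
Of the 11 differences, 2 transitions and 9 transversions over 34 sites: P = 2/34 = 0.058824, Q = 9/34 = 0.264706.
d = −0.5·ln(0.617646) − 0.25·ln(0.470588) = −0.5·(-0.481840) − 0.25·(-0.753772) = 0.4294.

0.4294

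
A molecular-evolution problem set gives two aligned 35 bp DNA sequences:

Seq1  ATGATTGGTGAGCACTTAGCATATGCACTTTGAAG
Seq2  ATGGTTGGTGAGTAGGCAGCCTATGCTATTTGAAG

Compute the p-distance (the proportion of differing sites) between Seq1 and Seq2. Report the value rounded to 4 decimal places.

0.2286

The sequences differ at positions 4 (A/G), 13 (C/T), 15 (C/G), 16 (T/G), 17 (T/C), 21 (A/C), 27 (A/T), 28 (C/A).
There are 8 differences over 35 sites, so p = 8/35 = 0.2286.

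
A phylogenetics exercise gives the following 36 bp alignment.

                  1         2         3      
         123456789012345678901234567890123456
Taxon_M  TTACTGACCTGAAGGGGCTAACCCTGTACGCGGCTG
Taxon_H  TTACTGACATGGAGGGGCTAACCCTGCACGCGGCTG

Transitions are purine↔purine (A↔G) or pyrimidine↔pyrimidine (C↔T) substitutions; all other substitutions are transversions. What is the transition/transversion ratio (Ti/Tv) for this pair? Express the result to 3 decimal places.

2.000

Differing sites — 9:C/A (Tv); 12:A/G (Ti); 27:T/C (Ti).
Of the 3 differences, 2 transitions and 1 transversion, so Ti/Tv = 2/1 = 2.000.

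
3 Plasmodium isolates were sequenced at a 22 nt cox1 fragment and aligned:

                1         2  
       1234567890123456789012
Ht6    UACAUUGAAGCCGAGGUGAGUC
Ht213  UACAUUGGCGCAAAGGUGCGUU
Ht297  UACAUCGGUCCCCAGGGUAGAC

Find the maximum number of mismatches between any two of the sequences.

10

Pairwise Hamming distances:
  Ht6 vs Ht213: 6
  Ht6 vs Ht297: 8
  Ht213 vs Ht297: 10
The largest is 10, between Ht213 and Ht297.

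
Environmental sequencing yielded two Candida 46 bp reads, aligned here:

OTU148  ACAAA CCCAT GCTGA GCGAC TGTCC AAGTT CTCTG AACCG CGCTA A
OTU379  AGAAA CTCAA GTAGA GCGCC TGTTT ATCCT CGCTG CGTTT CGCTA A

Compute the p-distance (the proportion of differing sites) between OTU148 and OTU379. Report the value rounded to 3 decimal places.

0.370

The sequences differ at positions 2 (C/G), 7 (C/T), 10 (T/A), 12 (C/T), 13 (T/A), 19 (A/C), 24 (C/T), 25 (C/T), 27 (A/T), 28 (G/C), 29 (T/C), 32 (T/G), 36 (A/C), 37 (A/G), 38 (C/T), 39 (C/T), 40 (G/T).
There are 17 differences over 46 sites, so p = 17/46 = 0.370.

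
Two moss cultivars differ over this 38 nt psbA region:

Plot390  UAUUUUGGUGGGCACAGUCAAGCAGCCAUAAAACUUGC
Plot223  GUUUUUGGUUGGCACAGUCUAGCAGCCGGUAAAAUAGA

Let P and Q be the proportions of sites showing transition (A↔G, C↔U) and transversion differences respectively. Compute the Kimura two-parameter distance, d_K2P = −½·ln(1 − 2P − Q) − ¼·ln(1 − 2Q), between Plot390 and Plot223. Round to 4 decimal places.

0.3313

Mismatches occur at site 1 (U↔G, transversion), site 2 (A↔U, transversion), site 10 (G↔U, transversion), site 20 (A↔U, transversion), site 28 (A↔G, transition), site 29 (U↔G, transversion), site 30 (A↔U, transversion), site 34 (C↔A, transversion), site 36 (U↔A, transversion), site 38 (C↔A, transversion).
Of the 10 differences, 1 transition and 9 transversions over 38 sites: P = 1/38 = 0.026316, Q = 9/38 = 0.236842.
d = −0.5·ln(0.710526) − 0.25·ln(0.526316) = −0.5·(-0.341750) − 0.25·(-0.641853) = 0.3313.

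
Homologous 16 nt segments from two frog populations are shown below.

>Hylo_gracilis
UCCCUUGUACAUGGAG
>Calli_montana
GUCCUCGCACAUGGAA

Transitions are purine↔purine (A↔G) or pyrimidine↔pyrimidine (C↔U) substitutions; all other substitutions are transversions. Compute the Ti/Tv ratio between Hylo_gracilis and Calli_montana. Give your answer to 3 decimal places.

The sequences differ at positions 1 (U/G, transversion), 2 (C/U, transition), 6 (U/C, transition), 8 (U/C, transition), 16 (G/A, transition).
Of the 5 differences, 4 transitions and 1 transversion, so Ti/Tv = 4/1 = 4.000.

4.000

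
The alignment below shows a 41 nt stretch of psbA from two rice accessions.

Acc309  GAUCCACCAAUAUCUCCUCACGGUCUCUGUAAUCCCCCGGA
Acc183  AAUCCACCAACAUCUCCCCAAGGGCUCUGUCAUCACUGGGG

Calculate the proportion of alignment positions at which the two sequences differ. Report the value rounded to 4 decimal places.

0.2439

Differing sites — 1:G/A; 11:U/C; 18:U/C; 21:C/A; 24:U/G; 31:A/C; 35:C/A; 37:C/U; 38:C/G; 41:A/G.
There are 10 differences over 41 sites, so p = 10/41 = 0.2439.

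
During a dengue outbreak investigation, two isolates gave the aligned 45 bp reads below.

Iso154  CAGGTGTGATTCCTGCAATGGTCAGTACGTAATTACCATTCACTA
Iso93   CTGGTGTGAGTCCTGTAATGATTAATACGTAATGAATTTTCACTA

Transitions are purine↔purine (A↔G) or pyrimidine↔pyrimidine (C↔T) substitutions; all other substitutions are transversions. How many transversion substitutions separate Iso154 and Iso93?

Differing sites — 2:A/T (Tv); 10:T/G (Tv); 16:C/T (Ti); 21:G/A (Ti); 23:C/T (Ti); 25:G/A (Ti); 34:T/G (Tv); 36:C/A (Tv); 37:C/T (Ti); 38:A/T (Tv).
Of the 10 differences, 5 transitions and 5 transversions, so the answer is 5.

5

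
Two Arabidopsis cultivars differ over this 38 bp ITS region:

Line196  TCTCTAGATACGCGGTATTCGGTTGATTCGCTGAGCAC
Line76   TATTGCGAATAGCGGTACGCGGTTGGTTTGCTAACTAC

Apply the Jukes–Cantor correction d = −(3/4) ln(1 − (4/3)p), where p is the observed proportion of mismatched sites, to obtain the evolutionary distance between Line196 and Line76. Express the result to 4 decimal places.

0.5068

Mismatches occur at site 2 (C/A), site 4 (C/T), site 5 (T/G), site 6 (A/C), site 9 (T/A), site 10 (A/T), site 11 (C/A), site 18 (T/C), site 19 (T/G), site 26 (A/G), site 29 (C/T), site 33 (G/A), site 35 (G/C), site 36 (C/T).
p = 14/38 = 0.368421.
d = −0.75 · ln(1 − (4/3)·0.368421) = −0.75 · ln(0.508772) = −0.75 · (-0.675755) = 0.5068.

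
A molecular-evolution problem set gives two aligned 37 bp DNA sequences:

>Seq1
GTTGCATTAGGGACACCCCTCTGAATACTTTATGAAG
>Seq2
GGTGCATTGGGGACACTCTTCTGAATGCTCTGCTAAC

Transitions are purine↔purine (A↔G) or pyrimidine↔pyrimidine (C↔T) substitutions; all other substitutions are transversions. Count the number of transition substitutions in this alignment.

The sequences differ at positions 2 (T/G, transversion), 9 (A/G, transition), 17 (C/T, transition), 19 (C/T, transition), 27 (A/G, transition), 30 (T/C, transition), 32 (A/G, transition), 33 (T/C, transition), 34 (G/T, transversion), 37 (G/C, transversion).
Of the 10 differences, 7 transitions and 3 transversions, so the answer is 7.

7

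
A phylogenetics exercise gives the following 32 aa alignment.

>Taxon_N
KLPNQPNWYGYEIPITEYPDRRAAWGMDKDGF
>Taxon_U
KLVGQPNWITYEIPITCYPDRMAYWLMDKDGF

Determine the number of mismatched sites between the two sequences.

8

Differing sites — 3:P/V; 4:N/G; 9:Y/I; 10:G/T; 17:E/C; 22:R/M; 24:A/Y; 26:G/L.
That gives 8 mismatches out of 32 aligned sites, so the Hamming distance is 8.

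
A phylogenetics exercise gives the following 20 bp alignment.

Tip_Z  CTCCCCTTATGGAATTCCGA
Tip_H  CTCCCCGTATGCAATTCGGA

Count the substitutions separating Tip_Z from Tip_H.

3

The sequences differ at positions 7 (T/G), 12 (G/C), 18 (C/G).
That gives 3 mismatches out of 20 aligned sites, so the Hamming distance is 3.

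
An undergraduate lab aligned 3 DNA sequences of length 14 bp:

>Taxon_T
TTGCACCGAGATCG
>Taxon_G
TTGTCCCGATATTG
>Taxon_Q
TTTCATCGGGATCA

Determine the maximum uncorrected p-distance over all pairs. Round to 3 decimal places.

0.571

Pairwise Hamming distances:
  Taxon_T vs Taxon_G: 4
  Taxon_T vs Taxon_Q: 4
  Taxon_G vs Taxon_Q: 8
The largest is 8 mismatches, between Taxon_G and Taxon_Q; p = 8/14 = 0.571.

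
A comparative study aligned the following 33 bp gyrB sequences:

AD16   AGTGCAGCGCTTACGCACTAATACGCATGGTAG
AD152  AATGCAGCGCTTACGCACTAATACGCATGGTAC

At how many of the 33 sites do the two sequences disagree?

Mismatches occur at site 2 (G/A), site 33 (G/C).
That gives 2 mismatches out of 33 aligned sites, so the Hamming distance is 2.

2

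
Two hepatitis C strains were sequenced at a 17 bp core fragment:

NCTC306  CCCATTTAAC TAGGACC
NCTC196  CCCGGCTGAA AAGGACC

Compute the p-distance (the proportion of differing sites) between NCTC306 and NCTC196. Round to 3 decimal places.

0.353

The sequences differ at positions 4 (A/G), 5 (T/G), 6 (T/C), 8 (A/G), 10 (C/A), 11 (T/A).
There are 6 differences over 17 sites, so p = 6/17 = 0.353.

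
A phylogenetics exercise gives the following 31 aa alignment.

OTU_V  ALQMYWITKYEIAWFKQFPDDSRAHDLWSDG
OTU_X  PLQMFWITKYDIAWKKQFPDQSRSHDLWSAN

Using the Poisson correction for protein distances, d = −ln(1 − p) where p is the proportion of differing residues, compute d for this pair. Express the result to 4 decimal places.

Mismatches occur at site 1 (A/P), site 5 (Y/F), site 11 (E/D), site 15 (F/K), site 21 (D/Q), site 24 (A/S), site 30 (D/A), site 31 (G/N).
p = 8/31 = 0.258065.
d = −ln(1 − 0.258065) = −ln(0.741935) = 0.2985.

0.2985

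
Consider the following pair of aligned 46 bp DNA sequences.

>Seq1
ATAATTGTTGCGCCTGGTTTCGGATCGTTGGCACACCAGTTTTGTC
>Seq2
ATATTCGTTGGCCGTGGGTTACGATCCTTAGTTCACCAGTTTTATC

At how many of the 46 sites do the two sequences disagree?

The sequences differ at positions 4 (A/T), 6 (T/C), 11 (C/G), 12 (G/C), 14 (C/G), 18 (T/G), 21 (C/A), 22 (G/C), 27 (G/C), 30 (G/A), 32 (C/T), 33 (A/T), 44 (G/A).
That gives 13 mismatches out of 46 aligned sites, so the Hamming distance is 13.

13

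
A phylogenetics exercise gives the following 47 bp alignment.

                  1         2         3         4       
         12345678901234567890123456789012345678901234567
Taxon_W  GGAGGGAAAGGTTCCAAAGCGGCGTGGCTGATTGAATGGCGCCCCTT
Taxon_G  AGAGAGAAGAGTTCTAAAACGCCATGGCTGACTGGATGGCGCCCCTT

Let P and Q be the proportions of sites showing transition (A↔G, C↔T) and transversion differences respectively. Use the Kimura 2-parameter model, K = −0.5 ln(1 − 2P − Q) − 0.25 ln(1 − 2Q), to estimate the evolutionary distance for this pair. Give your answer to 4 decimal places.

Differing sites — 1:G/A (Ti); 5:G/A (Ti); 9:A/G (Ti); 10:G/A (Ti); 15:C/T (Ti); 19:G/A (Ti); 22:G/C (Tv); 24:G/A (Ti); 32:T/C (Ti); 35:A/G (Ti).
Of the 10 differences, 9 transitions and 1 transversion over 47 sites: P = 9/47 = 0.191489, Q = 1/47 = 0.021277.
d = −0.5·ln(0.595745) − 0.25·ln(0.957446) = −0.5·(-0.517943) − 0.25·(-0.043486) = 0.2698.

0.2698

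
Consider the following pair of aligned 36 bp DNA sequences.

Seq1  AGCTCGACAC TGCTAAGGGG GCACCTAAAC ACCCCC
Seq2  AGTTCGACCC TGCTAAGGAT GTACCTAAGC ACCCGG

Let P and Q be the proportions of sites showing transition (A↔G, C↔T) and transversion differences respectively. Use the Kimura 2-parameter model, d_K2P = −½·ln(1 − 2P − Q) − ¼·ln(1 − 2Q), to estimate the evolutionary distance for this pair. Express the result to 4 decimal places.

The sequences differ at positions 3 (C/T, transition), 9 (A/C, transversion), 19 (G/A, transition), 20 (G/T, transversion), 22 (C/T, transition), 29 (A/G, transition), 35 (C/G, transversion), 36 (C/G, transversion).
Of the 8 differences, 4 transitions and 4 transversions over 36 sites: P = 4/36 = 0.111111, Q = 4/36 = 0.111111.
d = −0.5·ln(0.666667) − 0.25·ln(0.777778) = −0.5·(-0.405465) − 0.25·(-0.251314) = 0.2656.

0.2656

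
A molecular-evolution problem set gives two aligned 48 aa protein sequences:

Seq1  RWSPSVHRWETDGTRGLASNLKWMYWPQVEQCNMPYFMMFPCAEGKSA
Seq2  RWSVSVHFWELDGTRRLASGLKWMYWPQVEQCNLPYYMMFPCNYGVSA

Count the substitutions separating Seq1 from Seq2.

The sequences differ at positions 4 (P/V), 8 (R/F), 11 (T/L), 16 (G/R), 20 (N/G), 34 (M/L), 37 (F/Y), 43 (A/N), 44 (E/Y), 46 (K/V).
That gives 10 mismatches out of 48 aligned sites, so the Hamming distance is 10.

10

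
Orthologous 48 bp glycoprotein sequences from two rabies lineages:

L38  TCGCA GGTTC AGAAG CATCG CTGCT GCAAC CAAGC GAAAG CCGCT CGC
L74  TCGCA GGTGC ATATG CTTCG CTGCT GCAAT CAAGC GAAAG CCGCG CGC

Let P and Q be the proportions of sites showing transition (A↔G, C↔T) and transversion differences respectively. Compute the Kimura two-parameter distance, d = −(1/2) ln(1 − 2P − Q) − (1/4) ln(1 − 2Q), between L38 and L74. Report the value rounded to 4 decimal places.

The sequences differ at positions 9 (T/G, transversion), 12 (G/T, transversion), 14 (A/T, transversion), 17 (A/T, transversion), 30 (C/T, transition), 45 (T/G, transversion).
Of the 6 differences, 1 transition and 5 transversions over 48 sites: P = 1/48 = 0.020833, Q = 5/48 = 0.104167.
d = −0.5·ln(0.854167) − 0.25·ln(0.791666) = −0.5·(-0.157629) − 0.25·(-0.233616) = 0.1372.

0.1372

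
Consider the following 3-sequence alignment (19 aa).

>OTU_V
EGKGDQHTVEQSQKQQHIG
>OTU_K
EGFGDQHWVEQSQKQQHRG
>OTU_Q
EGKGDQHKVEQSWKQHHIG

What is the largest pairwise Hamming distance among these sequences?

5

Pairwise Hamming distances:
  OTU_V vs OTU_K: 3
  OTU_V vs OTU_Q: 3
  OTU_K vs OTU_Q: 5
The largest is 5, between OTU_K and OTU_Q.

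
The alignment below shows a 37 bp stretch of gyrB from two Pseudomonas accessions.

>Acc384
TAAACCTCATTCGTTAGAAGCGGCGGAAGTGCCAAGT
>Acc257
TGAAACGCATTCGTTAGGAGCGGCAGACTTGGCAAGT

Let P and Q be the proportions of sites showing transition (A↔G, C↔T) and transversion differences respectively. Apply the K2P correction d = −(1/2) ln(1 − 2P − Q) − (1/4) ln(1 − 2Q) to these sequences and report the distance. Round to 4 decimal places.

0.2552

The sequences differ at positions 2 (A/G, transition), 5 (C/A, transversion), 7 (T/G, transversion), 18 (A/G, transition), 25 (G/A, transition), 28 (A/C, transversion), 29 (G/T, transversion), 32 (C/G, transversion).
Of the 8 differences, 3 transitions and 5 transversions over 37 sites: P = 3/37 = 0.081081, Q = 5/37 = 0.135135.
d = −0.5·ln(0.702703) − 0.25·ln(0.729730) = −0.5·(-0.352821) − 0.25·(-0.315081) = 0.2552.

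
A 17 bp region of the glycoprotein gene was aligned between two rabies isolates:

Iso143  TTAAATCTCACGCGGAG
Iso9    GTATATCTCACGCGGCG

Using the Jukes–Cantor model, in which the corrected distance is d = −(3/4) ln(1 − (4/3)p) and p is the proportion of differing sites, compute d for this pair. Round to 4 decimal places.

0.2012

The sequences differ at positions 1 (T/G), 4 (A/T), 16 (A/C).
p = 3/17 = 0.176471.
d = −0.75 · ln(1 − (4/3)·0.176471) = −0.75 · ln(0.764705) = −0.75 · (-0.268265) = 0.2012.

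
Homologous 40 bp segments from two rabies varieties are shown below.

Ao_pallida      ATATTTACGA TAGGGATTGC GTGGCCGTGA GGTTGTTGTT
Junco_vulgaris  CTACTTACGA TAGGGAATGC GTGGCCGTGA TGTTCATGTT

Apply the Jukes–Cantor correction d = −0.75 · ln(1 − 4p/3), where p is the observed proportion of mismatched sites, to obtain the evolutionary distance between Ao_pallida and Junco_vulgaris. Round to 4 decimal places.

The sequences differ at positions 1 (A/C), 4 (T/C), 17 (T/A), 31 (G/T), 35 (G/C), 36 (T/A).
p = 6/40 = 0.150000.
d = −0.75 · ln(1 − (4/3)·0.150000) = −0.75 · ln(0.800000) = −0.75 · (-0.223144) = 0.1674.

0.1674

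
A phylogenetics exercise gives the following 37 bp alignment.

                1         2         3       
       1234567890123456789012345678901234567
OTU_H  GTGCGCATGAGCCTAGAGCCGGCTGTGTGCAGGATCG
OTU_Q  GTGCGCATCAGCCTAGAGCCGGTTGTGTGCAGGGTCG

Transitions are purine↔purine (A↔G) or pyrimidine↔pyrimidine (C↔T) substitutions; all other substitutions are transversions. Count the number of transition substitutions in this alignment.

The sequences differ at positions 9 (G/C, transversion), 23 (C/T, transition), 34 (A/G, transition).
Of the 3 differences, 2 transitions and 1 transversion, so the answer is 2.

2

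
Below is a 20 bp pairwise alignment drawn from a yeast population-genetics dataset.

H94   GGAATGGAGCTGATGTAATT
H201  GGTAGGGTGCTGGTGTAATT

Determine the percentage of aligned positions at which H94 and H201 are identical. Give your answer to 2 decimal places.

The sequences differ at positions 3 (A/T), 5 (T/G), 8 (A/T), 13 (A/G).
16 of the 20 sites match, so the percent identity is 16/20 × 100 = 80.00%.

80.00%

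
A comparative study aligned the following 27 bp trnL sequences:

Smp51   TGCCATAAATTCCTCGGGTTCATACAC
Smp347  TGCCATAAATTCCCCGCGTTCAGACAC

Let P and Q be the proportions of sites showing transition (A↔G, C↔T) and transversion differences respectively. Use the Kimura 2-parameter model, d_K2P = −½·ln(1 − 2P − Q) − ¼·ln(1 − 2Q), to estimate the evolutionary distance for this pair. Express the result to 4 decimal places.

Mismatches occur at site 14 (T↔C, transition), site 17 (G↔C, transversion), site 23 (T↔G, transversion).
Of the 3 differences, 1 transition and 2 transversions over 27 sites: P = 1/27 = 0.037037, Q = 2/27 = 0.074074.
d = −0.5·ln(0.851852) − 0.25·ln(0.851852) = −0.5·(-0.160342) − 0.25·(-0.160342) = 0.1203.

0.1203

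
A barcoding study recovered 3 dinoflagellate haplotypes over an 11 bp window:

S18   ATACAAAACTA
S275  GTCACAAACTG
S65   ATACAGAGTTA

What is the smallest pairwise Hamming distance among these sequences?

3

Pairwise Hamming distances:
  S18 vs S275: 5
  S18 vs S65: 3
  S275 vs S65: 8
The smallest is 3, between S18 and S65.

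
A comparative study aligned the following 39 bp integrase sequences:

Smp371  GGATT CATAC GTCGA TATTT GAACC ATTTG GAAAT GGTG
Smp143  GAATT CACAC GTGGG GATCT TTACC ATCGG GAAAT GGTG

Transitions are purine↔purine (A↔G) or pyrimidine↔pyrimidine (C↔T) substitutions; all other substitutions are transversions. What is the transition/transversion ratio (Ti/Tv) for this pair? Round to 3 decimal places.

Mismatches occur at site 2 (G→A, transition), site 8 (T→C, transition), site 13 (C→G, transversion), site 15 (A→G, transition), site 16 (T→G, transversion), site 19 (T→C, transition), site 21 (G→T, transversion), site 22 (A→T, transversion), site 28 (T→C, transition), site 29 (T→G, transversion).
Of the 10 differences, 5 transitions and 5 transversions, so Ti/Tv = 5/5 = 1.000.

1.000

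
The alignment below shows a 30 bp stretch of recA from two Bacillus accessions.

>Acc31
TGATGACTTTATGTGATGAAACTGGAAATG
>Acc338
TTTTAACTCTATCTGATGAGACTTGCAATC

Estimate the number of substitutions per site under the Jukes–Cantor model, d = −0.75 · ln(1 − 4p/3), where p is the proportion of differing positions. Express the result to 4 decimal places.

0.3831

The sequences differ at positions 2 (G/T), 3 (A/T), 5 (G/A), 9 (T/C), 13 (G/C), 20 (A/G), 24 (G/T), 26 (A/C), 30 (G/C).
p = 9/30 = 0.300000.
d = −0.75 · ln(1 − (4/3)·0.300000) = −0.75 · ln(0.600000) = −0.75 · (-0.510826) = 0.3831.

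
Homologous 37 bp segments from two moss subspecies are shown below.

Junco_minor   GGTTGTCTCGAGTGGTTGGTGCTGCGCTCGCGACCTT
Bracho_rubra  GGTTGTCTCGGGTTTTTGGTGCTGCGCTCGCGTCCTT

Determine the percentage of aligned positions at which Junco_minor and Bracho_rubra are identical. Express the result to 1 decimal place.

89.2%

The sequences differ at positions 11 (A/G), 14 (G/T), 15 (G/T), 33 (A/T).
33 of the 37 sites match, so the percent identity is 33/37 × 100 = 89.2%.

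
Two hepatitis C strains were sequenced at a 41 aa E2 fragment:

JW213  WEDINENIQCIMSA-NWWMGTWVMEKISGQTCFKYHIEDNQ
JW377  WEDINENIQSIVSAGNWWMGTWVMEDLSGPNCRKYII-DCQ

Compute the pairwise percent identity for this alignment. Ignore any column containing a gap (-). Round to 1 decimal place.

76.9%

Excluding the 2 gap columns leaves 39 comparable sites.
Differing sites — 10:C/S; 12:M/V; 26:K/D; 27:I/L; 30:Q/P; 31:T/N; 33:F/R; 36:H/I; 40:N/C.
30 of the 39 comparable sites match, so the percent identity is 30/39 × 100 = 76.9%.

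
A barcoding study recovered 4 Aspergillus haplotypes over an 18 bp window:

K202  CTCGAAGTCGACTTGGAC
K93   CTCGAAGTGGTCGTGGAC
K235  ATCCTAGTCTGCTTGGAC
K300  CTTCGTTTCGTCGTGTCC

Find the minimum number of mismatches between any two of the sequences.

3

Pairwise Hamming distances:
  K202 vs K93: 3
  K202 vs K235: 5
  K202 vs K300: 9
  K93 vs K235: 7
  K93 vs K300: 8
  K235 vs K300: 10
The smallest is 3, between K202 and K93.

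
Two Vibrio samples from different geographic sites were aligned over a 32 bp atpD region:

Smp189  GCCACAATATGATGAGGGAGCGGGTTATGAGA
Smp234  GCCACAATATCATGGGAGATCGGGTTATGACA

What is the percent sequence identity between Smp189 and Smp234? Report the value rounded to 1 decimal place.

The sequences differ at positions 11 (G/C), 15 (A/G), 17 (G/A), 20 (G/T), 31 (G/C).
27 of the 32 sites match, so the percent identity is 27/32 × 100 = 84.4%.

84.4%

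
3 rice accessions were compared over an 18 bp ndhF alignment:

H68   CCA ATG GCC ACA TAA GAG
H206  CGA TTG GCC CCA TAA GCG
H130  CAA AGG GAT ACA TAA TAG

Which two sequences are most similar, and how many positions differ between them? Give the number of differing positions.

4

Pairwise Hamming distances:
  H68 vs H206: 4
  H68 vs H130: 5
  H206 vs H130: 8
The smallest is 4, between H68 and H206.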